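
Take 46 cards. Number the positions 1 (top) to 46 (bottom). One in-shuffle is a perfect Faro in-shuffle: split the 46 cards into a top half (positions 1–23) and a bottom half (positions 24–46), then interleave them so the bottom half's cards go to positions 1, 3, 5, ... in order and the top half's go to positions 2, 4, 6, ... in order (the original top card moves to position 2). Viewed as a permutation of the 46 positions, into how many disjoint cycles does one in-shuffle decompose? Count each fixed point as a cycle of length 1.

2

Trace each unvisited position around until it returns:
(1 2 4 8 16 32 ... len 23) (5 10 20 40 33 19 ... len 23)
2 cycles in total.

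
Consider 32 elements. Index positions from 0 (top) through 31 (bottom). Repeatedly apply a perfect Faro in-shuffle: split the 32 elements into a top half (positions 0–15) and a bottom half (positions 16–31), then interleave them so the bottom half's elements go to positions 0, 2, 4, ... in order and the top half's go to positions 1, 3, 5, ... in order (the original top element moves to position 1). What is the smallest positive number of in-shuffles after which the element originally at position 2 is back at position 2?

10

Follow position 2 under repeated in-shuffles:
2 → 5 → 11 → 23 → 14 → 29 → 26 → 20 → 8 → 17 → 2
It first returns after 10 in-shuffles.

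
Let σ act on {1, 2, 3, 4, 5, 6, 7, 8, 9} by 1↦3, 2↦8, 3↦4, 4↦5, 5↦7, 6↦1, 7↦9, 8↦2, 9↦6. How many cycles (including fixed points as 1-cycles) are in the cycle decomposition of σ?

2

Cycle decomposition: (1 3 4 5 7 9 6) (2 8).
2 cycles.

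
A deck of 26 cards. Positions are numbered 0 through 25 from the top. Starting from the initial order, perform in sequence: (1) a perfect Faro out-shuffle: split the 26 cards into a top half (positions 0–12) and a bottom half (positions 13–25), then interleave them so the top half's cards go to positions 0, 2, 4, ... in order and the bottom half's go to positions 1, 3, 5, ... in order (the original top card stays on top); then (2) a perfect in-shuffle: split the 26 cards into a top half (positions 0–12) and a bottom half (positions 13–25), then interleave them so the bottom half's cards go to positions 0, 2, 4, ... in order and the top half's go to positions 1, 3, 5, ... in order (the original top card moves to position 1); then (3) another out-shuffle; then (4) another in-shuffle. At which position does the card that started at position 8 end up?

Track the card from position 8 forward through each operation:
  after op 1 (out-shuffle): 8 → 16
  after op 2 (in-shuffle): 16 → 6
  after op 3 (out-shuffle): 6 → 12
  after op 4 (in-shuffle): 12 → 25

25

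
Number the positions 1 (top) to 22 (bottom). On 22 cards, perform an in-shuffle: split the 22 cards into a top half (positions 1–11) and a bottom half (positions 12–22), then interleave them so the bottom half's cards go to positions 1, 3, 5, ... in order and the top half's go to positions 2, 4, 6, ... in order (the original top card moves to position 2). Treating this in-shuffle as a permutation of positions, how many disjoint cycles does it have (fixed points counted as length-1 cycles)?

2

Trace each unvisited position around until it returns:
(1 2 4 8 16 9 ... len 11) (5 10 20 17 11 22 ... len 11)
2 cycles in total.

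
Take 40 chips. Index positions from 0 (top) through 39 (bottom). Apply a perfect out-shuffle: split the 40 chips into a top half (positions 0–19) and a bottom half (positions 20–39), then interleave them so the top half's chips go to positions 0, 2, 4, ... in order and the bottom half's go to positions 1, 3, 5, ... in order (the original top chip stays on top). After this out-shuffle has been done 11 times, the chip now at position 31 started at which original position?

23

Work backwards from position 31, undoing one out-shuffle at a time:
31 ← 35 ← 37 ← 38 ← 19 ← 29 ← 34 ← 17 ← 28 ← 14 ← 7 ← 23
So the chip now at position 31 started at position 23.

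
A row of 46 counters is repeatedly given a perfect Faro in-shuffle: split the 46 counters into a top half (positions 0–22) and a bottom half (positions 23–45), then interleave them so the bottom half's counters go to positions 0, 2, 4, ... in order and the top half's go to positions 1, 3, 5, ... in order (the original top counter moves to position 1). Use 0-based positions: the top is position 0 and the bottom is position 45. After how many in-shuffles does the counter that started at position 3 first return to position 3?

Follow position 3 under repeated in-shuffles:
3 → 7 → 15 → 31 → 16 → 33 → 20 → 41 → ... → 3 (length 23)
It first returns after 23 in-shuffles.

23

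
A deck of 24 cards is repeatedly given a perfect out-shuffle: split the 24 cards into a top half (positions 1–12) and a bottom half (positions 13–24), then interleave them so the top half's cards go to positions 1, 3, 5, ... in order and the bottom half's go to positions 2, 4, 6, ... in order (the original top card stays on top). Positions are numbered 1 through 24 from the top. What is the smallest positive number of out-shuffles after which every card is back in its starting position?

11

The out-shuffle permutes the 24 positions with cycle lengths [1, 1, 11, 11].
Every card is home exactly when every cycle has completed a whole number of laps, i.e. after lcm(1, 11) = 11 out-shuffles.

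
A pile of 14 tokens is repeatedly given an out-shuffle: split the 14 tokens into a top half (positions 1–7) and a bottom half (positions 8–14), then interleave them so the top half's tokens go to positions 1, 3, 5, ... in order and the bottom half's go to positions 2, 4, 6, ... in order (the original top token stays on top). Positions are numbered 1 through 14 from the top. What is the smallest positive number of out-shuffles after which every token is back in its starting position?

The out-shuffle permutes the 14 positions with cycle lengths [1, 1, 12].
Every token is home exactly when every cycle has completed a whole number of laps, i.e. after lcm(1, 12) = 12 out-shuffles.

12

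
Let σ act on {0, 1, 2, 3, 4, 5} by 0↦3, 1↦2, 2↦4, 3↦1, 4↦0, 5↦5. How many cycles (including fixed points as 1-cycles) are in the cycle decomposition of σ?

Cycle decomposition: (0 3 1 2 4) (5).
2 cycles.

2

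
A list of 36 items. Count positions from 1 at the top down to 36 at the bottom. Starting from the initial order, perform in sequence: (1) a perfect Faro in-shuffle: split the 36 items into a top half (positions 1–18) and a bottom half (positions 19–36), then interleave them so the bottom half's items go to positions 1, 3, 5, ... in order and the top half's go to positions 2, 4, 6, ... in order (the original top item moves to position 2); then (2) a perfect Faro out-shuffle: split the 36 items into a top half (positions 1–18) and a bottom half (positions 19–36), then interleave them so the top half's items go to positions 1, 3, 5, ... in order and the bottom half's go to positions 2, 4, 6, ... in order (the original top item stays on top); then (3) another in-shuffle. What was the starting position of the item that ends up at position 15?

Undo the operations in reverse order, starting from position 15:
  undo op 3 (in-shuffle, from bottom half): 15 ← 26
  undo op 2 (out-shuffle, from bottom half): 26 ← 31
  undo op 1 (in-shuffle, from bottom half): 31 ← 34
So the item at position 15 came from original position 34.

34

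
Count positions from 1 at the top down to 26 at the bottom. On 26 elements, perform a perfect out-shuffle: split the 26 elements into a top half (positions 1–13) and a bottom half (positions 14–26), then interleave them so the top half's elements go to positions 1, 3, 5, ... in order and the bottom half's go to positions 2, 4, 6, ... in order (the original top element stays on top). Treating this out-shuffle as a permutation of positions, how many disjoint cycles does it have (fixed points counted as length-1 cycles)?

4

Trace each unvisited position around until it returns:
(1) (2 3 5 9 17 8 ... len 20) (6 11 21 16) (26)
4 cycles in total.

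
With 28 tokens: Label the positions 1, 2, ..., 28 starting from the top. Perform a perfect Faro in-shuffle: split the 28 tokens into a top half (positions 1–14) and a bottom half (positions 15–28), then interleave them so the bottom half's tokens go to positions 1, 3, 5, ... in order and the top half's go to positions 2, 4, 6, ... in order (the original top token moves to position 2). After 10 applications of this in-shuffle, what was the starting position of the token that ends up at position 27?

Work backwards from position 27, undoing one in-shuffle at a time:
27 ← 28 ← 14 ← 7 ← 18 ← 9 ← 19 ← 24 ← 12 ← 6 ← 3
So the token now at position 27 started at position 3.

3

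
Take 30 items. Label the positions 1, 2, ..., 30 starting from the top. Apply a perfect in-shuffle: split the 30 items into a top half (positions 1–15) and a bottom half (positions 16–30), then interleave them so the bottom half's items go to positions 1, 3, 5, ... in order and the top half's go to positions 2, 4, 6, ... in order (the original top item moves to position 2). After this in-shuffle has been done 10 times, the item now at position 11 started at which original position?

Work backwards from position 11, undoing one in-shuffle at a time:
11 ← 21 ← 26 ← 13 ← 22 ← 11 ← 21 ← 26 ← 13 ← 22 ← 11
So the item now at position 11 started at position 11.

11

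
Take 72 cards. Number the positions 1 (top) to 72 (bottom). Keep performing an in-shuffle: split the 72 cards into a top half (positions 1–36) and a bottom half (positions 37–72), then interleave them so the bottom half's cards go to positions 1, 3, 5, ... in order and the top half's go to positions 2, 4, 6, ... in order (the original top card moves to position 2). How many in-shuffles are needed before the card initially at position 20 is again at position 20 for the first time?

9

Follow position 20 under repeated in-shuffles:
20 → 40 → 7 → 14 → 28 → 56 → 39 → 5 → 10 → 20
It first returns after 9 in-shuffles.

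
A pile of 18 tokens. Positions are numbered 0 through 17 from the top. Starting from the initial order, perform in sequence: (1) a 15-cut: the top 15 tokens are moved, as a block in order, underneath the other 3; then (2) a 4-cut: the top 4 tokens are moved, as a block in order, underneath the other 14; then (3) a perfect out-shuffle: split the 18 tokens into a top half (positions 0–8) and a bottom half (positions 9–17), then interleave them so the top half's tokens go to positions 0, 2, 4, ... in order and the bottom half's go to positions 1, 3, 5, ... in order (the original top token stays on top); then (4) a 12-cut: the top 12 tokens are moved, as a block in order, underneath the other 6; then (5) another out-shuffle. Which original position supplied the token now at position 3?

3

Undo the operations in reverse order, starting from position 3:
  undo op 5 (out-shuffle, from bottom half): 3 ← 10
  undo op 4 (cut 12): 10 ← 4
  undo op 3 (out-shuffle, from top half): 4 ← 2
  undo op 2 (cut 4): 2 ← 6
  undo op 1 (cut 15): 6 ← 3
So the token at position 3 came from original position 3.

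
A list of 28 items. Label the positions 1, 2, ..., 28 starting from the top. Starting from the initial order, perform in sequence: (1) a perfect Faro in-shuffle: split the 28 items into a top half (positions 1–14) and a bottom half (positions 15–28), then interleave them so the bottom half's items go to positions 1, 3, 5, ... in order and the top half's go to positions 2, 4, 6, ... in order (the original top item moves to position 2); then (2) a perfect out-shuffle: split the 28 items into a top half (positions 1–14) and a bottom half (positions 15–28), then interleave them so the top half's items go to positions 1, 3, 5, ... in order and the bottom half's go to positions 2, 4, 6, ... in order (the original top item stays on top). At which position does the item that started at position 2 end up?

Track the item from position 2 forward through each operation:
  after op 1 (in-shuffle): 2 → 4
  after op 2 (out-shuffle): 4 → 7

7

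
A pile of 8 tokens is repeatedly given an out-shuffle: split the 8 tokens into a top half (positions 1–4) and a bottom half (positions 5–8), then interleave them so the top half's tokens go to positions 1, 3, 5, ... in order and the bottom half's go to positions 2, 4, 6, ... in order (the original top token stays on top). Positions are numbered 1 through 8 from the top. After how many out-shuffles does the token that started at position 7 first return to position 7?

Follow position 7 under repeated out-shuffles:
7 → 6 → 4 → 7
It first returns after 3 out-shuffles.

3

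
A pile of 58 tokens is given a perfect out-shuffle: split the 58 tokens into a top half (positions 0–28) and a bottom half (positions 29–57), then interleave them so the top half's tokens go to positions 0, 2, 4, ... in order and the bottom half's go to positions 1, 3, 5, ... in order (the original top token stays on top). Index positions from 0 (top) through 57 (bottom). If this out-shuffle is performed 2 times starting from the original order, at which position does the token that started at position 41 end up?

Track the token's position through each out-shuffle:
41 → 25 → 50

50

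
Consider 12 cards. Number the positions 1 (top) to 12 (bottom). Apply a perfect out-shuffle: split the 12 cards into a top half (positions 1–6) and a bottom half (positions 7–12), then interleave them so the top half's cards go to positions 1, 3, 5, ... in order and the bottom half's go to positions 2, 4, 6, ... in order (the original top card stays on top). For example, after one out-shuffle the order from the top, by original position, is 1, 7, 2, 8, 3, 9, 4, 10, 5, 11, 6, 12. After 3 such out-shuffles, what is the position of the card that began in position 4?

3

Track the card's position through each out-shuffle:
4 → 7 → 2 → 3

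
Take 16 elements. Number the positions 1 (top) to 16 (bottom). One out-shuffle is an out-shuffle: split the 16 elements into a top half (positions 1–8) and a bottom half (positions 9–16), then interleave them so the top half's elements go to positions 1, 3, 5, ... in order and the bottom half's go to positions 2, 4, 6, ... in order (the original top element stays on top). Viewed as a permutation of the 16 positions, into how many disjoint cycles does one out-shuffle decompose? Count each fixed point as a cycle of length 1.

6

Trace each unvisited position around until it returns:
(1) (2 3 5 9) (4 7 13 10) (6 11) (8 15 14 12) (16)
6 cycles in total.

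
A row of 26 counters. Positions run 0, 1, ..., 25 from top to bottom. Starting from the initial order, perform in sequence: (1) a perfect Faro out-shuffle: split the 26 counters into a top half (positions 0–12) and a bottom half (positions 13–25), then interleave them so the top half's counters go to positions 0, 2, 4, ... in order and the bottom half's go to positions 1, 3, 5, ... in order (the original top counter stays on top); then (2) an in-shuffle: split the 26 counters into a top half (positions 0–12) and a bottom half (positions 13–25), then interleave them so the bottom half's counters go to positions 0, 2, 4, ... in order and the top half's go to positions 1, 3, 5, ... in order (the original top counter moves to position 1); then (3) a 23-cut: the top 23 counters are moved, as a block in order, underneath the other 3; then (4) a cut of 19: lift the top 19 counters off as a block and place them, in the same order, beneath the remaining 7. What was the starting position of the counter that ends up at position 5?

5

Undo the operations in reverse order, starting from position 5:
  undo op 4 (cut 19): 5 ← 24
  undo op 3 (cut 23): 24 ← 21
  undo op 2 (in-shuffle, from top half): 21 ← 10
  undo op 1 (out-shuffle, from top half): 10 ← 5
So the counter at position 5 came from original position 5.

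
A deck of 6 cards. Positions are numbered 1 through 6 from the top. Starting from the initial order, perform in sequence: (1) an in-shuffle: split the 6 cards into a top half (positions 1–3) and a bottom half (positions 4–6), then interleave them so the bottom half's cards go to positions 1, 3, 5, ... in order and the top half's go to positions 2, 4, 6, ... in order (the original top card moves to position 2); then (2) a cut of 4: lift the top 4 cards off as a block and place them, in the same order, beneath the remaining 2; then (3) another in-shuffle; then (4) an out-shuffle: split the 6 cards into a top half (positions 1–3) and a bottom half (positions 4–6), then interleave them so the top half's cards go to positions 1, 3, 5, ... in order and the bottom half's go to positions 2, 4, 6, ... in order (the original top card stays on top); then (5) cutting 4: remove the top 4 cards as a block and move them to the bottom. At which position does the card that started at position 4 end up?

Track the card from position 4 forward through each operation:
  after op 1 (in-shuffle): 4 → 1
  after op 2 (cut 4): 1 → 3
  after op 3 (in-shuffle): 3 → 6
  after op 4 (out-shuffle): 6 → 6
  after op 5 (cut 4): 6 → 2

2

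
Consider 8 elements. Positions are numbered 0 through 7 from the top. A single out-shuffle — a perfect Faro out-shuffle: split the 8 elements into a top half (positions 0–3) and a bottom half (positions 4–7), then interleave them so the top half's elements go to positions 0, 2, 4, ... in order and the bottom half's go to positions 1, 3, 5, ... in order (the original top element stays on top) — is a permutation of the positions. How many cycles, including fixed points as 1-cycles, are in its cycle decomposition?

Trace each unvisited position around until it returns:
(0) (1 2 4) (3 6 5) (7)
4 cycles in total.

4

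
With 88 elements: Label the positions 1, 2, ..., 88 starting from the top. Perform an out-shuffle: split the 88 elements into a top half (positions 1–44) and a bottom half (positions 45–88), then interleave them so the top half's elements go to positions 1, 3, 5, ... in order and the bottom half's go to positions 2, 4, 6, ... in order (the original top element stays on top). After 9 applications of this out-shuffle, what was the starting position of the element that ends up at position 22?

25

Work backwards from position 22, undoing one out-shuffle at a time:
22 ← 55 ← 28 ← 58 ← 73 ← 37 ← 19 ← 10 ← 49 ← 25
So the element now at position 22 started at position 25.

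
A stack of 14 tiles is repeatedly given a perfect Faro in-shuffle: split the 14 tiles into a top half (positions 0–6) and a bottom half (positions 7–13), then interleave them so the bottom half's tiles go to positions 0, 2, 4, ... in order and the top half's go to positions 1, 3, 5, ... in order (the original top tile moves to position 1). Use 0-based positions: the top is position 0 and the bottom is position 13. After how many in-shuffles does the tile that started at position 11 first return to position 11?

Follow position 11 under repeated in-shuffles:
11 → 8 → 2 → 5 → 11
It first returns after 4 in-shuffles.

4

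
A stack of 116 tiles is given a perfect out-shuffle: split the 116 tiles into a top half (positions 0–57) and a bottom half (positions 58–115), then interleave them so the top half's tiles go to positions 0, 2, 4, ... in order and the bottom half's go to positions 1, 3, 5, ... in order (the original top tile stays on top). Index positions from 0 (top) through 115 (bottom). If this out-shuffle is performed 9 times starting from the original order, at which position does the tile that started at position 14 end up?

38

Track the tile's position through each out-shuffle:
14 → 28 → 56 → 112 → 109 → 103 → 91 → 67 → 19 → 38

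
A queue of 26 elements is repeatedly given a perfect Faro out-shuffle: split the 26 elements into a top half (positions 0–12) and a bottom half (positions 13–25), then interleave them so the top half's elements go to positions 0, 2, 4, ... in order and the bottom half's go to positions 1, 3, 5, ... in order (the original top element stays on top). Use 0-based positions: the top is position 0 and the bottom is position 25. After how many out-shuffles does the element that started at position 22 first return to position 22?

20

Follow position 22 under repeated out-shuffles:
22 → 19 → 13 → 1 → 2 → 4 → 8 → 16 → 7 → 14 → 3 → 6 → 12 → 24 → 23 → 21 → 17 → 9 → 18 → 11 → 22
It first returns after 20 out-shuffles.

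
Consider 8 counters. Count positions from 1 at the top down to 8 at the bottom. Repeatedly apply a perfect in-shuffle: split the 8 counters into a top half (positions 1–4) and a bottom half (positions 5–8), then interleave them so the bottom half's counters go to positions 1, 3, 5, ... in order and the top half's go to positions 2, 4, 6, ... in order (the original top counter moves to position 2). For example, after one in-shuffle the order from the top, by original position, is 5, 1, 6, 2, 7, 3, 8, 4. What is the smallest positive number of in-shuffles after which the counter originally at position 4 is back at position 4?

6

Follow position 4 under repeated in-shuffles:
4 → 8 → 7 → 5 → 1 → 2 → 4
It first returns after 6 in-shuffles.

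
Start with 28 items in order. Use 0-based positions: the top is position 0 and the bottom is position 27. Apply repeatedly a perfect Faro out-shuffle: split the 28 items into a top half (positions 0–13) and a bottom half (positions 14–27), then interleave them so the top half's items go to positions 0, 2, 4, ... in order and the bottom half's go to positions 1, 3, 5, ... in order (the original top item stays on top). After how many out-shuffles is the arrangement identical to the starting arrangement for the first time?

18

The out-shuffle permutes the 28 positions with cycle lengths [1, 1, 2, 6, 18].
Every item is home exactly when every cycle has completed a whole number of laps, i.e. after lcm(1, 2, 6, 18) = 18 out-shuffles.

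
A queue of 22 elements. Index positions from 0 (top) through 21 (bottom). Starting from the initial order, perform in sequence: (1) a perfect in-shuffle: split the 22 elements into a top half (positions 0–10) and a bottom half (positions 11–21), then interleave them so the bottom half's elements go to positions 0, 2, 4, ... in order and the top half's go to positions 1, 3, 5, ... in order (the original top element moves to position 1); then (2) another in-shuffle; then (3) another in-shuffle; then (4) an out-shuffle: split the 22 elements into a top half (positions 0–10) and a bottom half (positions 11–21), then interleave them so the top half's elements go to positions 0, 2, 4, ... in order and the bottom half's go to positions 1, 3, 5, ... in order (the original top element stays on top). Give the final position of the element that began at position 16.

19

Track the element from position 16 forward through each operation:
  after op 1 (in-shuffle): 16 → 10
  after op 2 (in-shuffle): 10 → 21
  after op 3 (in-shuffle): 21 → 20
  after op 4 (out-shuffle): 20 → 19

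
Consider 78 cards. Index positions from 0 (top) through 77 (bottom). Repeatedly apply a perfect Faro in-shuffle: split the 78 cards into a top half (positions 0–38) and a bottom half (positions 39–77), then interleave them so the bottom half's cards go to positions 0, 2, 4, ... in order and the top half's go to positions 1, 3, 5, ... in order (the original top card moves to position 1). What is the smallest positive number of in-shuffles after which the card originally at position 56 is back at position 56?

Follow position 56 under repeated in-shuffles:
56 → 34 → 69 → 60 → 42 → 6 → 13 → 27 → ... → 56 (length 39)
It first returns after 39 in-shuffles.

39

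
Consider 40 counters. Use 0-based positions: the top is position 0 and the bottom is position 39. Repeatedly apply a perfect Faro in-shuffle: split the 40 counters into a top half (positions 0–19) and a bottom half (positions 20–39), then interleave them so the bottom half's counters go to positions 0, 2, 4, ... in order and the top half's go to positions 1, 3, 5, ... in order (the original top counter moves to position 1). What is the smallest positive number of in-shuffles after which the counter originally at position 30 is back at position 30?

20

Follow position 30 under repeated in-shuffles:
30 → 20 → 0 → 1 → 3 → 7 → 15 → 31 → 22 → 4 → 9 → 19 → 39 → 38 → 36 → 32 → 24 → 8 → 17 → 35 → 30
It first returns after 20 in-shuffles.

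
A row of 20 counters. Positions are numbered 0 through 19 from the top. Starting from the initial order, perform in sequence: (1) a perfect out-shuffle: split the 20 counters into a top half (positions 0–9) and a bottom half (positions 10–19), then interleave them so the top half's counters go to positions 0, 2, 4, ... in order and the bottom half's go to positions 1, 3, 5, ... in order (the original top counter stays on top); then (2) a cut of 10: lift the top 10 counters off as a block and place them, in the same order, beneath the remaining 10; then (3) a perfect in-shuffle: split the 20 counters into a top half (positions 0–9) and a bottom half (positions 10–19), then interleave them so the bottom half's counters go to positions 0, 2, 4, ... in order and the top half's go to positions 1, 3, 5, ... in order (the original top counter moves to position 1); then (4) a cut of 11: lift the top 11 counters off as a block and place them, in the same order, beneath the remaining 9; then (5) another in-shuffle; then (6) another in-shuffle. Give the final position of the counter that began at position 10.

Track the counter from position 10 forward through each operation:
  after op 1 (out-shuffle): 10 → 1
  after op 2 (cut 10): 1 → 11
  after op 3 (in-shuffle): 11 → 2
  after op 4 (cut 11): 2 → 11
  after op 5 (in-shuffle): 11 → 2
  after op 6 (in-shuffle): 2 → 5

5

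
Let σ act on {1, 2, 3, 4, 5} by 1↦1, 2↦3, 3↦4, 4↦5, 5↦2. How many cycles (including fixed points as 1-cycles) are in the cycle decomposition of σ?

Cycle decomposition: (1) (2 3 4 5).
2 cycles.

2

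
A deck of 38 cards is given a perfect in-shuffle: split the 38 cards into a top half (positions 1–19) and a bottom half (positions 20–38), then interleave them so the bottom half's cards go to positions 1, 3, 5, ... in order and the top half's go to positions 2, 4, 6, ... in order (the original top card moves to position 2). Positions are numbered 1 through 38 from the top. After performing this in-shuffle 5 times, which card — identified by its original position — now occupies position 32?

Work backwards from position 32, undoing one in-shuffle at a time:
32 ← 16 ← 8 ← 4 ← 2 ← 1
So the card now at position 32 started at position 1.

1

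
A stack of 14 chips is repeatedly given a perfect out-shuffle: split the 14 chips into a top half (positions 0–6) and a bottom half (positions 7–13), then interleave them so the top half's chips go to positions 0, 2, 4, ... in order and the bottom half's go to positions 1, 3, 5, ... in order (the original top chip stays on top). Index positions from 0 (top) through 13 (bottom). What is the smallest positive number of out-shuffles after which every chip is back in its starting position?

The out-shuffle permutes the 14 positions with cycle lengths [1, 1, 12].
Every chip is home exactly when every cycle has completed a whole number of laps, i.e. after lcm(1, 12) = 12 out-shuffles.

12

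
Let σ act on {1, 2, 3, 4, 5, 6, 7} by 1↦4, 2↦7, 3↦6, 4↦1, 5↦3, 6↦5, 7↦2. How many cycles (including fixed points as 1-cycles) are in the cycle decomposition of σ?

Cycle decomposition: (1 4) (2 7) (3 6 5).
3 cycles.

3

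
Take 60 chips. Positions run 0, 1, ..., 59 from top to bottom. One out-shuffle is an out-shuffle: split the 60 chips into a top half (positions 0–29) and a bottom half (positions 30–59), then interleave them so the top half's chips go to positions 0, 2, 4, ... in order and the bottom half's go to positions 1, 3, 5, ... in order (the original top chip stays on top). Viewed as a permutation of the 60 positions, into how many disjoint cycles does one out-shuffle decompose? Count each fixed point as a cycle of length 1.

Trace each unvisited position around until it returns:
(0) (1 2 4 8 16 32 ... len 58) (59)
3 cycles in total.

3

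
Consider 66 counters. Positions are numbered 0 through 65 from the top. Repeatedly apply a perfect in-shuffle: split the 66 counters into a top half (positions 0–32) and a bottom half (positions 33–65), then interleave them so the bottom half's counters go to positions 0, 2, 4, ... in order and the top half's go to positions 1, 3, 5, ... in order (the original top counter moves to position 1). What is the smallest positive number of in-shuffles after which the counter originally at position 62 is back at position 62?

66

Follow position 62 under repeated in-shuffles:
62 → 58 → 50 → 34 → 2 → 5 → 11 → 23 → ... → 62 (length 66)
It first returns after 66 in-shuffles.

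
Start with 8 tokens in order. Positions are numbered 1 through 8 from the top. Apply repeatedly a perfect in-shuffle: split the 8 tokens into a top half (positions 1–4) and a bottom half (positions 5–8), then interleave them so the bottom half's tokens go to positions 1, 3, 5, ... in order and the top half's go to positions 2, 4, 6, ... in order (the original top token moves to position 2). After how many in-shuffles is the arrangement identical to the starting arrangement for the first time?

6

The in-shuffle permutes the 8 positions with cycle lengths [2, 6].
Every token is home exactly when every cycle has completed a whole number of laps, i.e. after lcm(2, 6) = 6 in-shuffles.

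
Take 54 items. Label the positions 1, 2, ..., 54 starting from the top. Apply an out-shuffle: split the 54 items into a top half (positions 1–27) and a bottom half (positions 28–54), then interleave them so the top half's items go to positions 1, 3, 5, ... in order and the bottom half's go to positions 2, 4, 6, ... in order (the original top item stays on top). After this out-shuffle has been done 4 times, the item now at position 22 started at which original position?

Work backwards from position 22, undoing one out-shuffle at a time:
22 ← 38 ← 46 ← 50 ← 52
So the item now at position 22 started at position 52.

52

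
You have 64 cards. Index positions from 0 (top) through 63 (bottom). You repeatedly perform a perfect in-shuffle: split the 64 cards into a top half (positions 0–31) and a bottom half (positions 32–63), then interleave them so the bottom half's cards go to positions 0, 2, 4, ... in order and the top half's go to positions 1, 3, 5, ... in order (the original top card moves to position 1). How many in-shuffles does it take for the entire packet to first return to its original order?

The in-shuffle permutes the 64 positions with cycle lengths [4, 12, 12, 12, 12, 12].
Every card is home exactly when every cycle has completed a whole number of laps, i.e. after lcm(4, 12) = 12 in-shuffles.

12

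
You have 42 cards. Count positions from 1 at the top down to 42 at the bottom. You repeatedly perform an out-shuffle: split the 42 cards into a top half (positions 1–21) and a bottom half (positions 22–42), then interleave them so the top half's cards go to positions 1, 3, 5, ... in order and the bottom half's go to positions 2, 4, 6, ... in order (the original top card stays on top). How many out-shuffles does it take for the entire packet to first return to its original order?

The out-shuffle permutes the 42 positions with cycle lengths [1, 1, 20, 20].
Every card is home exactly when every cycle has completed a whole number of laps, i.e. after lcm(1, 20) = 20 out-shuffles.

20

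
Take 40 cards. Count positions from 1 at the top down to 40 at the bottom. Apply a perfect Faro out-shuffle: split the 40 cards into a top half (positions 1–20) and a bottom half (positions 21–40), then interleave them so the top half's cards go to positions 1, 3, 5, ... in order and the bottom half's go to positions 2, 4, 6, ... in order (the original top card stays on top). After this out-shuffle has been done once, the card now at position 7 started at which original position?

4

Work backwards from position 7, undoing one out-shuffle at a time:
7 ← 4
So the card now at position 7 started at position 4.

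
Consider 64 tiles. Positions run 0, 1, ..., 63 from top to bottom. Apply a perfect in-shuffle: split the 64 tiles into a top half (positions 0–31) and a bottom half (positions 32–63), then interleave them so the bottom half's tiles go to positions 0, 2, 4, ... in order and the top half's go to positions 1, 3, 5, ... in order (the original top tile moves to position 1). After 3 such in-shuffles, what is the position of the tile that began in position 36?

Track the tile's position through each in-shuffle:
36 → 8 → 17 → 35

35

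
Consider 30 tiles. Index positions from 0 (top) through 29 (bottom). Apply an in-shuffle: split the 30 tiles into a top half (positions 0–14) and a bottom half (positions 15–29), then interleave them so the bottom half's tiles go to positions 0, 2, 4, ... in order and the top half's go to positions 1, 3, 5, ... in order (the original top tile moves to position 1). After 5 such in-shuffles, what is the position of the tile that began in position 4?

Track the tile's position through each in-shuffle:
4 → 9 → 19 → 8 → 17 → 4

4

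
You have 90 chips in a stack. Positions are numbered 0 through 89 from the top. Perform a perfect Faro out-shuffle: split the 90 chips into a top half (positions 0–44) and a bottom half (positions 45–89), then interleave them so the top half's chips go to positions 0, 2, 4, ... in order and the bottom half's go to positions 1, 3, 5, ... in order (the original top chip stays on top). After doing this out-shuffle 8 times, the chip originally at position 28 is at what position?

Track the chip's position through each out-shuffle:
28 → 56 → 23 → 46 → 3 → 6 → 12 → 24 → 48

48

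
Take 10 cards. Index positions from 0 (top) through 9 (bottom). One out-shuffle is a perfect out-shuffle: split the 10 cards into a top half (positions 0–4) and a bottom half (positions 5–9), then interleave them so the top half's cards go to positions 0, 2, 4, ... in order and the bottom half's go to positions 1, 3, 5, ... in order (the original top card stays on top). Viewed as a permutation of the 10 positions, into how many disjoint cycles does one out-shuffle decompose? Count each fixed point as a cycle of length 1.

4

Trace each unvisited position around until it returns:
(0) (1 2 4 8 7 5) (3 6) (9)
4 cycles in total.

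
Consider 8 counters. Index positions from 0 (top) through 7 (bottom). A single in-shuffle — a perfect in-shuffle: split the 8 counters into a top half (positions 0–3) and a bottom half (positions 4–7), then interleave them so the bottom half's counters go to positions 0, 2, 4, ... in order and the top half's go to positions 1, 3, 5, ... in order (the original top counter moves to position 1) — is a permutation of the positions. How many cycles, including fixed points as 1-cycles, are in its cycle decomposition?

2

Trace each unvisited position around until it returns:
(0 1 3 7 6 4) (2 5)
2 cycles in total.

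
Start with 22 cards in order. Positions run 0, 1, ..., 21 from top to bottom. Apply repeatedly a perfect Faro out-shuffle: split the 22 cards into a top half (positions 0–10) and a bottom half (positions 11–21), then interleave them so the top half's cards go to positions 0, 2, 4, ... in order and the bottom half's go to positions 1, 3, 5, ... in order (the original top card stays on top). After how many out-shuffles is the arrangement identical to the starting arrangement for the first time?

The out-shuffle permutes the 22 positions with cycle lengths [1, 1, 2, 3, 3, 6, 6].
Every card is home exactly when every cycle has completed a whole number of laps, i.e. after lcm(1, 2, 3, 6) = 6 out-shuffles.

6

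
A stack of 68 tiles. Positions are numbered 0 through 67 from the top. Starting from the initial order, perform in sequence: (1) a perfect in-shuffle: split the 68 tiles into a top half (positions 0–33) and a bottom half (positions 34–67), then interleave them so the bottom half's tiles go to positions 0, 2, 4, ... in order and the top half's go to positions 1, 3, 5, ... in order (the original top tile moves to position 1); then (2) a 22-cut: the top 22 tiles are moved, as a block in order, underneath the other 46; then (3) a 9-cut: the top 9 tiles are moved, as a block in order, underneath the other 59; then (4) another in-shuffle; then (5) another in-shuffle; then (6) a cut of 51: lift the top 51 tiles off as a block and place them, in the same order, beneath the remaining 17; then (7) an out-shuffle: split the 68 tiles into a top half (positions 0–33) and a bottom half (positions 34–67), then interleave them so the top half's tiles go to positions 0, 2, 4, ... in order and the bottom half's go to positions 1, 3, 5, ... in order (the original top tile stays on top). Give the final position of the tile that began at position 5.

Track the tile from position 5 forward through each operation:
  after op 1 (in-shuffle): 5 → 11
  after op 2 (cut 22): 11 → 57
  after op 3 (cut 9): 57 → 48
  after op 4 (in-shuffle): 48 → 28
  after op 5 (in-shuffle): 28 → 57
  after op 6 (cut 51): 57 → 6
  after op 7 (out-shuffle): 6 → 12

12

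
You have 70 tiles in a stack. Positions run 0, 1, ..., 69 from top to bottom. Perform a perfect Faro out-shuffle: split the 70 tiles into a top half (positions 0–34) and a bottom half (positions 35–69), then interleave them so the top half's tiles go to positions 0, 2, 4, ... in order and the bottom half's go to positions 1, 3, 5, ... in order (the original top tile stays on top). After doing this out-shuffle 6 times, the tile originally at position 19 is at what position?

Track the tile's position through each out-shuffle:
19 → 38 → 7 → 14 → 28 → 56 → 43

43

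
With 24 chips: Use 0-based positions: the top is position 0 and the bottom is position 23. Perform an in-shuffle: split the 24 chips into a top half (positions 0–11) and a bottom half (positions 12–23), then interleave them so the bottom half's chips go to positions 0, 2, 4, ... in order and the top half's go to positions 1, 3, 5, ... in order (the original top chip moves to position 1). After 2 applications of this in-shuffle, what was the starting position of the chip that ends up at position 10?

8

Work backwards from position 10, undoing one in-shuffle at a time:
10 ← 17 ← 8
So the chip now at position 10 started at position 8.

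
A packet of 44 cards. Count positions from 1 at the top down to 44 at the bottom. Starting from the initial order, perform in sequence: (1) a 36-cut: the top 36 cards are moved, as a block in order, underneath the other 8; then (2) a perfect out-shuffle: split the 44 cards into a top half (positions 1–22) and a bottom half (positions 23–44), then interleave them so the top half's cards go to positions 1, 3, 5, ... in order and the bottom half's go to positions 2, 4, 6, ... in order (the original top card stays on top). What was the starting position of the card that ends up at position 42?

35

Undo the operations in reverse order, starting from position 42:
  undo op 2 (out-shuffle, from bottom half): 42 ← 43
  undo op 1 (cut 36): 43 ← 35
So the card at position 42 came from original position 35.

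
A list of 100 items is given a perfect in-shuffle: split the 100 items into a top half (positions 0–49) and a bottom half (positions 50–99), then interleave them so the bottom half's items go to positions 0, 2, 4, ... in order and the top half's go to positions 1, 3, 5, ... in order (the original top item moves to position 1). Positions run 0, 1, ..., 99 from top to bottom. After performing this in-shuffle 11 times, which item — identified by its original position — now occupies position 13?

Work backwards from position 13, undoing one in-shuffle at a time:
13 ← 6 ← 53 ← 26 ← 63 ← 31 ← 15 ← 7 ← 3 ← 1 ← 0 ← 50
So the item now at position 13 started at position 50.

50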